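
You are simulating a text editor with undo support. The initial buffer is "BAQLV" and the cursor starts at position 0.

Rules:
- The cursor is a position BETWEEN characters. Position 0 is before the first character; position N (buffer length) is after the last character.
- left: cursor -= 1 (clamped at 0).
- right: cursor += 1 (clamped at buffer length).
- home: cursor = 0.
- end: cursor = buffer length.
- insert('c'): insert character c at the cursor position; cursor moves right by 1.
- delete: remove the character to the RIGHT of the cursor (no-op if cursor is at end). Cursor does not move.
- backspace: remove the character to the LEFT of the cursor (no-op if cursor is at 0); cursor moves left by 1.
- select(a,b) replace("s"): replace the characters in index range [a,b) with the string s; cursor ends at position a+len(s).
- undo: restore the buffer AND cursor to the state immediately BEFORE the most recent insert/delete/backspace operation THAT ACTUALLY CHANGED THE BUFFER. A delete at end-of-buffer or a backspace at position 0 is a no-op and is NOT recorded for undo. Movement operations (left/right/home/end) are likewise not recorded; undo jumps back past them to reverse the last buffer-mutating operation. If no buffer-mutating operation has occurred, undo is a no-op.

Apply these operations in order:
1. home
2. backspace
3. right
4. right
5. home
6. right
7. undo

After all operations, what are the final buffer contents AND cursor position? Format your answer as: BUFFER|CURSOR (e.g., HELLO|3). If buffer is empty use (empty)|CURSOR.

Answer: BAQLV|1

Derivation:
After op 1 (home): buf='BAQLV' cursor=0
After op 2 (backspace): buf='BAQLV' cursor=0
After op 3 (right): buf='BAQLV' cursor=1
After op 4 (right): buf='BAQLV' cursor=2
After op 5 (home): buf='BAQLV' cursor=0
After op 6 (right): buf='BAQLV' cursor=1
After op 7 (undo): buf='BAQLV' cursor=1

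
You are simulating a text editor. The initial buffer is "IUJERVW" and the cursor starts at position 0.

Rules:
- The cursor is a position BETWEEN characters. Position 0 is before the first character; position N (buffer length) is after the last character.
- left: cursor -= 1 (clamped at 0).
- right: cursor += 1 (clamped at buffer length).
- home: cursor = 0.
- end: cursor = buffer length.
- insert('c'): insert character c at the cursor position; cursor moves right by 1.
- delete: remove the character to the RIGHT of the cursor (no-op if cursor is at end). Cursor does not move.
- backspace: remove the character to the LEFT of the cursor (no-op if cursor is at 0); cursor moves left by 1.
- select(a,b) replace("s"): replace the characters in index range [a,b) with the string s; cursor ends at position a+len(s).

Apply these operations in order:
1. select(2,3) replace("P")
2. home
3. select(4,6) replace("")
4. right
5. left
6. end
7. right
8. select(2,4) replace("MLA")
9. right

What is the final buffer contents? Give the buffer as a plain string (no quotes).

Answer: IUMLAW

Derivation:
After op 1 (select(2,3) replace("P")): buf='IUPERVW' cursor=3
After op 2 (home): buf='IUPERVW' cursor=0
After op 3 (select(4,6) replace("")): buf='IUPEW' cursor=4
After op 4 (right): buf='IUPEW' cursor=5
After op 5 (left): buf='IUPEW' cursor=4
After op 6 (end): buf='IUPEW' cursor=5
After op 7 (right): buf='IUPEW' cursor=5
After op 8 (select(2,4) replace("MLA")): buf='IUMLAW' cursor=5
After op 9 (right): buf='IUMLAW' cursor=6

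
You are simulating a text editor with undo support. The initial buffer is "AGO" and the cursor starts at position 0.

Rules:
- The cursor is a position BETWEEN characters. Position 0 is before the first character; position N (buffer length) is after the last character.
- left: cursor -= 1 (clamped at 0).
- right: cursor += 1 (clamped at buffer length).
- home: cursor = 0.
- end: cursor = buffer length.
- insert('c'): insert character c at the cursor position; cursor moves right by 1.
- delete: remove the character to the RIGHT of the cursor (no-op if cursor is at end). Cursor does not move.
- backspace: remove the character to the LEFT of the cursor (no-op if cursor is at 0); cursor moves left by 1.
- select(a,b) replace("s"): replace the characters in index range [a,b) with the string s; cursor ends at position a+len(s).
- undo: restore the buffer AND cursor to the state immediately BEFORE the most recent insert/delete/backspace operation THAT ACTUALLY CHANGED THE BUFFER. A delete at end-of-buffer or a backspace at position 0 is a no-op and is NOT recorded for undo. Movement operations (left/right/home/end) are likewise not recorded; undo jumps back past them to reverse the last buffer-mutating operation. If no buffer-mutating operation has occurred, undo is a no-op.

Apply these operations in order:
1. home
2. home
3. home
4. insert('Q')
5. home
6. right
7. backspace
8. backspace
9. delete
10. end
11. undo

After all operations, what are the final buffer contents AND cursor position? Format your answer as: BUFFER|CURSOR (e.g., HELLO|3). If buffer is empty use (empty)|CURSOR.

Answer: AGO|0

Derivation:
After op 1 (home): buf='AGO' cursor=0
After op 2 (home): buf='AGO' cursor=0
After op 3 (home): buf='AGO' cursor=0
After op 4 (insert('Q')): buf='QAGO' cursor=1
After op 5 (home): buf='QAGO' cursor=0
After op 6 (right): buf='QAGO' cursor=1
After op 7 (backspace): buf='AGO' cursor=0
After op 8 (backspace): buf='AGO' cursor=0
After op 9 (delete): buf='GO' cursor=0
After op 10 (end): buf='GO' cursor=2
After op 11 (undo): buf='AGO' cursor=0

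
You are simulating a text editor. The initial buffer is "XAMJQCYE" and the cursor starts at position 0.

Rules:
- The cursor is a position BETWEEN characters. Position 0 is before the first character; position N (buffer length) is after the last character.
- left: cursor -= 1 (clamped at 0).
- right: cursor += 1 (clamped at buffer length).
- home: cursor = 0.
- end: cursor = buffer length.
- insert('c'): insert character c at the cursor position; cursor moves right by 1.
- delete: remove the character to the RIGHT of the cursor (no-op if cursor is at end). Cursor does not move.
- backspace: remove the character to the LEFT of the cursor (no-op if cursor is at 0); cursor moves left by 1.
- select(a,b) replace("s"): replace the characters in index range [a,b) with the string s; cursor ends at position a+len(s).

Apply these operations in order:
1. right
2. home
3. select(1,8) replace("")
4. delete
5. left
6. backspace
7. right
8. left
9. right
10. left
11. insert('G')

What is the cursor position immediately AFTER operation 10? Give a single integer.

After op 1 (right): buf='XAMJQCYE' cursor=1
After op 2 (home): buf='XAMJQCYE' cursor=0
After op 3 (select(1,8) replace("")): buf='X' cursor=1
After op 4 (delete): buf='X' cursor=1
After op 5 (left): buf='X' cursor=0
After op 6 (backspace): buf='X' cursor=0
After op 7 (right): buf='X' cursor=1
After op 8 (left): buf='X' cursor=0
After op 9 (right): buf='X' cursor=1
After op 10 (left): buf='X' cursor=0

Answer: 0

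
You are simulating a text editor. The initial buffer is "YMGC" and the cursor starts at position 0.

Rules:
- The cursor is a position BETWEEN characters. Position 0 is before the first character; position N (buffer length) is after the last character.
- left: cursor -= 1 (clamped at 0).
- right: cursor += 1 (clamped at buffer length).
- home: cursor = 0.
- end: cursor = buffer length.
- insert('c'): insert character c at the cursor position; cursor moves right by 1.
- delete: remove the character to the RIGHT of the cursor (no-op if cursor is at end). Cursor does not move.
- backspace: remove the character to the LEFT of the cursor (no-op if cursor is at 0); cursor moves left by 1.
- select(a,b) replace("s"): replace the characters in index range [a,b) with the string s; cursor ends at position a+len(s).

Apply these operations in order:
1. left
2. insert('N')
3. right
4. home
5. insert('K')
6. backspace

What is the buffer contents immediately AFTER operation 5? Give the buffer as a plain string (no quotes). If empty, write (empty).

Answer: KNYMGC

Derivation:
After op 1 (left): buf='YMGC' cursor=0
After op 2 (insert('N')): buf='NYMGC' cursor=1
After op 3 (right): buf='NYMGC' cursor=2
After op 4 (home): buf='NYMGC' cursor=0
After op 5 (insert('K')): buf='KNYMGC' cursor=1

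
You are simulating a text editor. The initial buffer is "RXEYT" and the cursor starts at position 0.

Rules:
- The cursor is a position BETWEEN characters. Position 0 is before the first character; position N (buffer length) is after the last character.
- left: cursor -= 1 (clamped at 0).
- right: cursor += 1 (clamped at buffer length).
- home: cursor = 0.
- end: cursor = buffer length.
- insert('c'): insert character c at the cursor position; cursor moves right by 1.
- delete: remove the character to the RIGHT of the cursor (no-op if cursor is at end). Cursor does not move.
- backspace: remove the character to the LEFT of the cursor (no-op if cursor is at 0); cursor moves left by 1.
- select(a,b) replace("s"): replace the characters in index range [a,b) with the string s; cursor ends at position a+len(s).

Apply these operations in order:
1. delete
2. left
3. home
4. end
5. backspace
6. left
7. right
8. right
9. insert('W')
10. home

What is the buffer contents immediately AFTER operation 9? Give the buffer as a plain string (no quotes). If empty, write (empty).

After op 1 (delete): buf='XEYT' cursor=0
After op 2 (left): buf='XEYT' cursor=0
After op 3 (home): buf='XEYT' cursor=0
After op 4 (end): buf='XEYT' cursor=4
After op 5 (backspace): buf='XEY' cursor=3
After op 6 (left): buf='XEY' cursor=2
After op 7 (right): buf='XEY' cursor=3
After op 8 (right): buf='XEY' cursor=3
After op 9 (insert('W')): buf='XEYW' cursor=4

Answer: XEYW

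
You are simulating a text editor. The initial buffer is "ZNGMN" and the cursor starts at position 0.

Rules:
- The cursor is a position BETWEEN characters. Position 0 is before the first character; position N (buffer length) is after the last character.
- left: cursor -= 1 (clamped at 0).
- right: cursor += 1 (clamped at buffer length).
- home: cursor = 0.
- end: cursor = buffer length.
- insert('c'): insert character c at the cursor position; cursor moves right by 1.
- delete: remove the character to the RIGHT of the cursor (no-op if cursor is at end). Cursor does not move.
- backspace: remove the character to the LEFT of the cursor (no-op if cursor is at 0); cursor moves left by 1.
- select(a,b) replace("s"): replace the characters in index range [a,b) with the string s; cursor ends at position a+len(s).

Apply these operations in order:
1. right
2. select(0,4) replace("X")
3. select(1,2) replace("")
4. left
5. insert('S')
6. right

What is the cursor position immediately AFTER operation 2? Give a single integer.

After op 1 (right): buf='ZNGMN' cursor=1
After op 2 (select(0,4) replace("X")): buf='XN' cursor=1

Answer: 1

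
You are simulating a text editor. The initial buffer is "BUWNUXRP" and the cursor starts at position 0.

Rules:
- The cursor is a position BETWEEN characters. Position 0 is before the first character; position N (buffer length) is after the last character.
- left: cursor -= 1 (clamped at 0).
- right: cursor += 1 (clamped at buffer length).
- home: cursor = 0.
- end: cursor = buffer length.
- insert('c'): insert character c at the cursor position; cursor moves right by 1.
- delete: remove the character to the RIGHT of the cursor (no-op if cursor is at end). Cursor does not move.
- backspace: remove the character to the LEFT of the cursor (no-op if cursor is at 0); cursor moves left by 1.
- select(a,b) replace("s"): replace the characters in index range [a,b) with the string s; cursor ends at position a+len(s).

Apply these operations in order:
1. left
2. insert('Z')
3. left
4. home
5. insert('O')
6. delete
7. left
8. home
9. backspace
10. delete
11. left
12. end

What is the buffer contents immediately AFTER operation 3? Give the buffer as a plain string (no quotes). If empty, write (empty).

After op 1 (left): buf='BUWNUXRP' cursor=0
After op 2 (insert('Z')): buf='ZBUWNUXRP' cursor=1
After op 3 (left): buf='ZBUWNUXRP' cursor=0

Answer: ZBUWNUXRP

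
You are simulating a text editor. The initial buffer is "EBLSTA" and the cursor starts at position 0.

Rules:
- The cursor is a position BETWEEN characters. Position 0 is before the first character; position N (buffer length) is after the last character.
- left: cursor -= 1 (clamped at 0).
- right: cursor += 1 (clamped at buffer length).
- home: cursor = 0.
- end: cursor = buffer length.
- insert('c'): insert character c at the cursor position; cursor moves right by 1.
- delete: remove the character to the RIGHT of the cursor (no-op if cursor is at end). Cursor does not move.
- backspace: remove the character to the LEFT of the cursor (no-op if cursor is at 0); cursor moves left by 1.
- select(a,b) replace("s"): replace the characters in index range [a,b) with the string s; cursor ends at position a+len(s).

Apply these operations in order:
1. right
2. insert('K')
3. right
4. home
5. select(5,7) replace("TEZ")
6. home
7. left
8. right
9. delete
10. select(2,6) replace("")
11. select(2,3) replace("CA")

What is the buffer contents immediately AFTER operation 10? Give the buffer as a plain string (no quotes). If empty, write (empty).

Answer: EBZ

Derivation:
After op 1 (right): buf='EBLSTA' cursor=1
After op 2 (insert('K')): buf='EKBLSTA' cursor=2
After op 3 (right): buf='EKBLSTA' cursor=3
After op 4 (home): buf='EKBLSTA' cursor=0
After op 5 (select(5,7) replace("TEZ")): buf='EKBLSTEZ' cursor=8
After op 6 (home): buf='EKBLSTEZ' cursor=0
After op 7 (left): buf='EKBLSTEZ' cursor=0
After op 8 (right): buf='EKBLSTEZ' cursor=1
After op 9 (delete): buf='EBLSTEZ' cursor=1
After op 10 (select(2,6) replace("")): buf='EBZ' cursor=2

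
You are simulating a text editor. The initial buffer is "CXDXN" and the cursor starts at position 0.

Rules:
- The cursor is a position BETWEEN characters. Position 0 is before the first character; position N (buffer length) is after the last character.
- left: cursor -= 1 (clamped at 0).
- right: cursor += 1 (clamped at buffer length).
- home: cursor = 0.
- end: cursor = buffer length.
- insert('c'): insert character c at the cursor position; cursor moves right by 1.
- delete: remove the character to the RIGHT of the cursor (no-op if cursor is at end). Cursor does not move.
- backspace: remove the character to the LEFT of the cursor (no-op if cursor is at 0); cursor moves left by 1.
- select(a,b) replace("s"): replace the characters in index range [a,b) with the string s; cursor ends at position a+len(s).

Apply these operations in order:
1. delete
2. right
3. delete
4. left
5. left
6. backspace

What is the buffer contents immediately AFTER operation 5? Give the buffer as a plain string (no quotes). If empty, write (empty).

After op 1 (delete): buf='XDXN' cursor=0
After op 2 (right): buf='XDXN' cursor=1
After op 3 (delete): buf='XXN' cursor=1
After op 4 (left): buf='XXN' cursor=0
After op 5 (left): buf='XXN' cursor=0

Answer: XXN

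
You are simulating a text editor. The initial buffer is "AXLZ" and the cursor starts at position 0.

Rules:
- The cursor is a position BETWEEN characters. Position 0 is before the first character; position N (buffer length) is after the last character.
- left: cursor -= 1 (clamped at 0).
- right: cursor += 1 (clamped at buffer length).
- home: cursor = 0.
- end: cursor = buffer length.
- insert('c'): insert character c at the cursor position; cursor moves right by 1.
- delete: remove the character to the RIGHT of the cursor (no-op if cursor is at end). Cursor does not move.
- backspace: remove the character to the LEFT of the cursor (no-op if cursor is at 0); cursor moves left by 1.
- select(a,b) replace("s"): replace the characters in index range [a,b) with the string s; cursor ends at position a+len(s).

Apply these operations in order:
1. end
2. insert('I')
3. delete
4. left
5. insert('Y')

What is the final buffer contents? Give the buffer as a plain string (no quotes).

Answer: AXLZYI

Derivation:
After op 1 (end): buf='AXLZ' cursor=4
After op 2 (insert('I')): buf='AXLZI' cursor=5
After op 3 (delete): buf='AXLZI' cursor=5
After op 4 (left): buf='AXLZI' cursor=4
After op 5 (insert('Y')): buf='AXLZYI' cursor=5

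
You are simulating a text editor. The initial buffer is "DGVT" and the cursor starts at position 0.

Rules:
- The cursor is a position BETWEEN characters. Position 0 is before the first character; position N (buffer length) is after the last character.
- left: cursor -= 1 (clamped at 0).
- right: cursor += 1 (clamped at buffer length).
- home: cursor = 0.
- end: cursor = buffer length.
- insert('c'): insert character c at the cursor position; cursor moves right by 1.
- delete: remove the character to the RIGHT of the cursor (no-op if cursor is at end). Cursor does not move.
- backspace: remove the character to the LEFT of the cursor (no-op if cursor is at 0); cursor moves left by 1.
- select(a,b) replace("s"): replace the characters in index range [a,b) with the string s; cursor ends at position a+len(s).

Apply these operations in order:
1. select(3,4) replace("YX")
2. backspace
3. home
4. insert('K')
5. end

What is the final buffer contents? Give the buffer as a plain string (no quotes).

Answer: KDGVY

Derivation:
After op 1 (select(3,4) replace("YX")): buf='DGVYX' cursor=5
After op 2 (backspace): buf='DGVY' cursor=4
After op 3 (home): buf='DGVY' cursor=0
After op 4 (insert('K')): buf='KDGVY' cursor=1
After op 5 (end): buf='KDGVY' cursor=5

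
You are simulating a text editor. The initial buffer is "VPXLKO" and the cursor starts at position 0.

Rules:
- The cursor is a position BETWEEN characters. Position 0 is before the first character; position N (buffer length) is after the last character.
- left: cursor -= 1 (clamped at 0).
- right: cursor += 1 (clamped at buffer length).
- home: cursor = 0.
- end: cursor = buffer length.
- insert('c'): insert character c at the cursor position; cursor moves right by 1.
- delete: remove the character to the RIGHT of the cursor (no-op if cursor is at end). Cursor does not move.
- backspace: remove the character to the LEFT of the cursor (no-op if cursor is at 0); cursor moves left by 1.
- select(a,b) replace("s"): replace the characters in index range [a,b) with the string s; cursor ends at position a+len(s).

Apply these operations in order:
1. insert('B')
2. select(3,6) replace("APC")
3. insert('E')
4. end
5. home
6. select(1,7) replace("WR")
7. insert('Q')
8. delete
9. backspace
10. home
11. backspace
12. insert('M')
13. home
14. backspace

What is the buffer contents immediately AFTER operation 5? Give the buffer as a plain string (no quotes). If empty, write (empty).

Answer: BVPAPCEO

Derivation:
After op 1 (insert('B')): buf='BVPXLKO' cursor=1
After op 2 (select(3,6) replace("APC")): buf='BVPAPCO' cursor=6
After op 3 (insert('E')): buf='BVPAPCEO' cursor=7
After op 4 (end): buf='BVPAPCEO' cursor=8
After op 5 (home): buf='BVPAPCEO' cursor=0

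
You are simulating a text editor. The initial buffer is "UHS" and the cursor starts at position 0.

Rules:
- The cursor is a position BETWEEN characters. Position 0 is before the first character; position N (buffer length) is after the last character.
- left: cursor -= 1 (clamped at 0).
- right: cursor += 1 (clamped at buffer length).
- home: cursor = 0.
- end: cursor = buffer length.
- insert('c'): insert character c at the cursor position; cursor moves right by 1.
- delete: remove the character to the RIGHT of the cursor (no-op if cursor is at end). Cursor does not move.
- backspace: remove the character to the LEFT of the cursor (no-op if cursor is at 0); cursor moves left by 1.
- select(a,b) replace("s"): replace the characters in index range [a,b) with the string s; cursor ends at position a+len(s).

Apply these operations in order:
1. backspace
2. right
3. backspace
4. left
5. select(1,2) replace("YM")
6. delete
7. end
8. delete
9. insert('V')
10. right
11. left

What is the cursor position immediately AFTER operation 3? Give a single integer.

After op 1 (backspace): buf='UHS' cursor=0
After op 2 (right): buf='UHS' cursor=1
After op 3 (backspace): buf='HS' cursor=0

Answer: 0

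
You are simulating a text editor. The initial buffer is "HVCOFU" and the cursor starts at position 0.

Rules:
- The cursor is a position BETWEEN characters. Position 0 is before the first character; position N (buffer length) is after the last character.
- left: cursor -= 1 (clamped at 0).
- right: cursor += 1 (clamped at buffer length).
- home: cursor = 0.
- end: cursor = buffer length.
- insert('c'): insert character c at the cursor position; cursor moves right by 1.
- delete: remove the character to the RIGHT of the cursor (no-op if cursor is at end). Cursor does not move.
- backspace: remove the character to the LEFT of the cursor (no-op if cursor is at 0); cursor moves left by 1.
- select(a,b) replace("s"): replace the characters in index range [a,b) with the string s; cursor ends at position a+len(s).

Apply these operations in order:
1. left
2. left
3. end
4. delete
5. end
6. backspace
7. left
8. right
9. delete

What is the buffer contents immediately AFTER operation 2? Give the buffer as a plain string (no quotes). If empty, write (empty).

After op 1 (left): buf='HVCOFU' cursor=0
After op 2 (left): buf='HVCOFU' cursor=0

Answer: HVCOFU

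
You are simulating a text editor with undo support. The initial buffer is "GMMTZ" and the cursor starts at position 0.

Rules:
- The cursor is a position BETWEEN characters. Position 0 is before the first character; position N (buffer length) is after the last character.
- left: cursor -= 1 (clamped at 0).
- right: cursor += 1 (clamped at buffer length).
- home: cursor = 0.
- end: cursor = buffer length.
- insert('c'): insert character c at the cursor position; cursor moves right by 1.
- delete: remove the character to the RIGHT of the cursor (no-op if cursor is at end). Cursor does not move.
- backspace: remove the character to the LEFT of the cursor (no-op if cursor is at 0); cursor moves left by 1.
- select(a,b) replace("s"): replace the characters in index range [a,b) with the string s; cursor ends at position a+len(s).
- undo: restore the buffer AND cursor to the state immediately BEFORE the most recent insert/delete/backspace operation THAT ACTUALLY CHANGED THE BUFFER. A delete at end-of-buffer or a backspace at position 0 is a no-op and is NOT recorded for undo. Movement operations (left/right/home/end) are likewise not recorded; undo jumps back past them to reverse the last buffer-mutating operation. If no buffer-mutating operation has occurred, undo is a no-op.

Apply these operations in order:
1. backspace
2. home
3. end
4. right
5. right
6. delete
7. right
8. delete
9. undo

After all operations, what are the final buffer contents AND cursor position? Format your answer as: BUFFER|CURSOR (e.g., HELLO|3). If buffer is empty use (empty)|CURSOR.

Answer: GMMTZ|5

Derivation:
After op 1 (backspace): buf='GMMTZ' cursor=0
After op 2 (home): buf='GMMTZ' cursor=0
After op 3 (end): buf='GMMTZ' cursor=5
After op 4 (right): buf='GMMTZ' cursor=5
After op 5 (right): buf='GMMTZ' cursor=5
After op 6 (delete): buf='GMMTZ' cursor=5
After op 7 (right): buf='GMMTZ' cursor=5
After op 8 (delete): buf='GMMTZ' cursor=5
After op 9 (undo): buf='GMMTZ' cursor=5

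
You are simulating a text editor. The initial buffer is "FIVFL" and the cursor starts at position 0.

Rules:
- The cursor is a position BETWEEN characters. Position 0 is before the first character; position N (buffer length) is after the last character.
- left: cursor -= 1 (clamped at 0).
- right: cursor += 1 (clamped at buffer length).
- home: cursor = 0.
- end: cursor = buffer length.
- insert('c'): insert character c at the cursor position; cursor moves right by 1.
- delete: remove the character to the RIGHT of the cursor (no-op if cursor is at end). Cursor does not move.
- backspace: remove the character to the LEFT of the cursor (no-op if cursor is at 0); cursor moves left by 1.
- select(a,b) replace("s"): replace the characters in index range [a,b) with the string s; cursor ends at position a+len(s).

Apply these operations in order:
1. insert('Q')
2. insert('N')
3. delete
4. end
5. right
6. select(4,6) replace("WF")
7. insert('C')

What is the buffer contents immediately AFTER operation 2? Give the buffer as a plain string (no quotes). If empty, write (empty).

Answer: QNFIVFL

Derivation:
After op 1 (insert('Q')): buf='QFIVFL' cursor=1
After op 2 (insert('N')): buf='QNFIVFL' cursor=2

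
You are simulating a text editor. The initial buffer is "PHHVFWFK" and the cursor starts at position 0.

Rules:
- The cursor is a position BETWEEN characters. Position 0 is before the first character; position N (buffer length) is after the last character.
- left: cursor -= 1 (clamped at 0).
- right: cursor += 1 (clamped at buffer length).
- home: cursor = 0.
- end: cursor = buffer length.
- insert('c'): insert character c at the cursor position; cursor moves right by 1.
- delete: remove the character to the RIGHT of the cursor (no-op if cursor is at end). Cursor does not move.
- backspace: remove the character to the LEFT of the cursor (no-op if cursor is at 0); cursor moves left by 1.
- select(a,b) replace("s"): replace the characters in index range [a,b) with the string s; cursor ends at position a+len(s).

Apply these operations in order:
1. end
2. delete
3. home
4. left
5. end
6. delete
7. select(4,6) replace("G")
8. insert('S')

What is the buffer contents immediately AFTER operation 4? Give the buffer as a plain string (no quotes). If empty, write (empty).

After op 1 (end): buf='PHHVFWFK' cursor=8
After op 2 (delete): buf='PHHVFWFK' cursor=8
After op 3 (home): buf='PHHVFWFK' cursor=0
After op 4 (left): buf='PHHVFWFK' cursor=0

Answer: PHHVFWFK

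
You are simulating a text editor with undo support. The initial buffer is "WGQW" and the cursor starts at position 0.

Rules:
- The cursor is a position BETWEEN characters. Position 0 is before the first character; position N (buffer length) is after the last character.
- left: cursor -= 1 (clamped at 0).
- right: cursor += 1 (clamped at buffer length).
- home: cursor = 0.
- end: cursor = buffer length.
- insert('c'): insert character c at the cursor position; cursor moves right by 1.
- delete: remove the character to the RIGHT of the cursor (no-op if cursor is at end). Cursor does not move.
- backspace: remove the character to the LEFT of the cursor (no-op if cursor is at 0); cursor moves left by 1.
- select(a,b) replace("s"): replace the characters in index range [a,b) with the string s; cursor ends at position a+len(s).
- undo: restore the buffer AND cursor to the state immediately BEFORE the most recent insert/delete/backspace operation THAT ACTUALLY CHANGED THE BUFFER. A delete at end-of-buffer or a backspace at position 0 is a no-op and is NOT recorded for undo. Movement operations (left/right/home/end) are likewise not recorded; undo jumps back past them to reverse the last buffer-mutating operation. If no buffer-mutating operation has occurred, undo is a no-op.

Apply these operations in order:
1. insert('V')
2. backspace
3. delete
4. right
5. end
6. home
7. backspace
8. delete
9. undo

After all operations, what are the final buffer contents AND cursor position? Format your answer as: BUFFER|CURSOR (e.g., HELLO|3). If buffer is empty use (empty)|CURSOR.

Answer: GQW|0

Derivation:
After op 1 (insert('V')): buf='VWGQW' cursor=1
After op 2 (backspace): buf='WGQW' cursor=0
After op 3 (delete): buf='GQW' cursor=0
After op 4 (right): buf='GQW' cursor=1
After op 5 (end): buf='GQW' cursor=3
After op 6 (home): buf='GQW' cursor=0
After op 7 (backspace): buf='GQW' cursor=0
After op 8 (delete): buf='QW' cursor=0
After op 9 (undo): buf='GQW' cursor=0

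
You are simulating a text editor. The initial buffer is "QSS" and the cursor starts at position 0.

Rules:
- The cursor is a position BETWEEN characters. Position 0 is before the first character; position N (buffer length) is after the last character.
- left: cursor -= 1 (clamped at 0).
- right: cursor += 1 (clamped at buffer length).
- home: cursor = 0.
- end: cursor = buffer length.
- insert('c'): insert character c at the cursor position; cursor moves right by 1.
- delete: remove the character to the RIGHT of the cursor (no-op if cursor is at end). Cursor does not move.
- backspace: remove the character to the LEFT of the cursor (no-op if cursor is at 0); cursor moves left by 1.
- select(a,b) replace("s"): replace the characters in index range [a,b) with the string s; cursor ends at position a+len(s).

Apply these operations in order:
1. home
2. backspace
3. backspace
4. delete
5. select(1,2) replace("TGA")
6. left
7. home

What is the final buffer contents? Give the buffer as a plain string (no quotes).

Answer: STGA

Derivation:
After op 1 (home): buf='QSS' cursor=0
After op 2 (backspace): buf='QSS' cursor=0
After op 3 (backspace): buf='QSS' cursor=0
After op 4 (delete): buf='SS' cursor=0
After op 5 (select(1,2) replace("TGA")): buf='STGA' cursor=4
After op 6 (left): buf='STGA' cursor=3
After op 7 (home): buf='STGA' cursor=0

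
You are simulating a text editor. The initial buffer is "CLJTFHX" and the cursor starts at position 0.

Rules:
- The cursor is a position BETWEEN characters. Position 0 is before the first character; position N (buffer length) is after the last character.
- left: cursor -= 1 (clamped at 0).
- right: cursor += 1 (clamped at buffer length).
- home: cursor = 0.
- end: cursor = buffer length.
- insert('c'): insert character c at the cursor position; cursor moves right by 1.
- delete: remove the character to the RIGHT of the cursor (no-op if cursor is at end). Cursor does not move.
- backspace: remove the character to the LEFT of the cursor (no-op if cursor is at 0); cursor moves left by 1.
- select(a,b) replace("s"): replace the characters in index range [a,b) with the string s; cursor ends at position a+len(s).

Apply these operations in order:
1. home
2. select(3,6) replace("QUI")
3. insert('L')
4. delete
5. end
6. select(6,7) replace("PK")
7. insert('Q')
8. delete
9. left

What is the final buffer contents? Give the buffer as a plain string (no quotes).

Answer: CLJQUIPKQ

Derivation:
After op 1 (home): buf='CLJTFHX' cursor=0
After op 2 (select(3,6) replace("QUI")): buf='CLJQUIX' cursor=6
After op 3 (insert('L')): buf='CLJQUILX' cursor=7
After op 4 (delete): buf='CLJQUIL' cursor=7
After op 5 (end): buf='CLJQUIL' cursor=7
After op 6 (select(6,7) replace("PK")): buf='CLJQUIPK' cursor=8
After op 7 (insert('Q')): buf='CLJQUIPKQ' cursor=9
After op 8 (delete): buf='CLJQUIPKQ' cursor=9
After op 9 (left): buf='CLJQUIPKQ' cursor=8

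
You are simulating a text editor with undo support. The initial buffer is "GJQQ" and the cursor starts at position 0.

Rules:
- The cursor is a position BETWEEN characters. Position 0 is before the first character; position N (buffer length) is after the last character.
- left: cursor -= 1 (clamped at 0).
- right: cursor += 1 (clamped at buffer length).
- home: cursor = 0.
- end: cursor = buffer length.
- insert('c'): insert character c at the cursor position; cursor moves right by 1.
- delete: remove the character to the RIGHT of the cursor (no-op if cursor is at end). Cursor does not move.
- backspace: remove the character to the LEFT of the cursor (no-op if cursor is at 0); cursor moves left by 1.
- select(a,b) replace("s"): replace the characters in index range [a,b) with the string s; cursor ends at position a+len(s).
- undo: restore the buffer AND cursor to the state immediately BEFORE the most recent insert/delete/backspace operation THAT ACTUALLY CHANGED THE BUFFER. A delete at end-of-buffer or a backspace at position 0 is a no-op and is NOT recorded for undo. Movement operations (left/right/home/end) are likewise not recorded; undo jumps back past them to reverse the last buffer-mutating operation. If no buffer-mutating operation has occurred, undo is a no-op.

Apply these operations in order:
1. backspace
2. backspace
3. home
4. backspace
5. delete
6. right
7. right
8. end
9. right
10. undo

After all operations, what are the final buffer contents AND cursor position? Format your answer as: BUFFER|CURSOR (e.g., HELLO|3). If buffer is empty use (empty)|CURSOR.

Answer: GJQQ|0

Derivation:
After op 1 (backspace): buf='GJQQ' cursor=0
After op 2 (backspace): buf='GJQQ' cursor=0
After op 3 (home): buf='GJQQ' cursor=0
After op 4 (backspace): buf='GJQQ' cursor=0
After op 5 (delete): buf='JQQ' cursor=0
After op 6 (right): buf='JQQ' cursor=1
After op 7 (right): buf='JQQ' cursor=2
After op 8 (end): buf='JQQ' cursor=3
After op 9 (right): buf='JQQ' cursor=3
After op 10 (undo): buf='GJQQ' cursor=0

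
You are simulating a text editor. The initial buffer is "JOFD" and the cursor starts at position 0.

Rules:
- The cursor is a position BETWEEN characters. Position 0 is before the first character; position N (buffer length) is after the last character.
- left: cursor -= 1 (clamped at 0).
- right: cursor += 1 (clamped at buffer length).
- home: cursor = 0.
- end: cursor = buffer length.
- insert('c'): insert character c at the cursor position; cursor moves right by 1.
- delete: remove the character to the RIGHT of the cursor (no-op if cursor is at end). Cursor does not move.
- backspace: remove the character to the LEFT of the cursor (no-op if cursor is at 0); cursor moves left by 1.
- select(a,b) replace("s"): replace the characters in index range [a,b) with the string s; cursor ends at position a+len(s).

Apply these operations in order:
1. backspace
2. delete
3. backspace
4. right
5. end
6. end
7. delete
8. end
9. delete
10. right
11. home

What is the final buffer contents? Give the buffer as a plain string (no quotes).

Answer: OFD

Derivation:
After op 1 (backspace): buf='JOFD' cursor=0
After op 2 (delete): buf='OFD' cursor=0
After op 3 (backspace): buf='OFD' cursor=0
After op 4 (right): buf='OFD' cursor=1
After op 5 (end): buf='OFD' cursor=3
After op 6 (end): buf='OFD' cursor=3
After op 7 (delete): buf='OFD' cursor=3
After op 8 (end): buf='OFD' cursor=3
After op 9 (delete): buf='OFD' cursor=3
After op 10 (right): buf='OFD' cursor=3
After op 11 (home): buf='OFD' cursor=0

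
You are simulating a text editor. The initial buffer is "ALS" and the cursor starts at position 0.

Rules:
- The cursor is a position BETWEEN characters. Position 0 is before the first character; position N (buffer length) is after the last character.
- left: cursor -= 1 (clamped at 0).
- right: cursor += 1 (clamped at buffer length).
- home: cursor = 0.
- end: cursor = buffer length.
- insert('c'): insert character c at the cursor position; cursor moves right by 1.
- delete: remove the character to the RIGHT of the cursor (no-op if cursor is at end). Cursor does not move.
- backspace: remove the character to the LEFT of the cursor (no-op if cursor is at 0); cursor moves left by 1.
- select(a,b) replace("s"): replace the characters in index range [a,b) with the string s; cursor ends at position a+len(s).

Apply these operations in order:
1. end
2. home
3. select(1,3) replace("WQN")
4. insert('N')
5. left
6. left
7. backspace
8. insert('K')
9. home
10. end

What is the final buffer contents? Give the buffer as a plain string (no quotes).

Answer: AWKNN

Derivation:
After op 1 (end): buf='ALS' cursor=3
After op 2 (home): buf='ALS' cursor=0
After op 3 (select(1,3) replace("WQN")): buf='AWQN' cursor=4
After op 4 (insert('N')): buf='AWQNN' cursor=5
After op 5 (left): buf='AWQNN' cursor=4
After op 6 (left): buf='AWQNN' cursor=3
After op 7 (backspace): buf='AWNN' cursor=2
After op 8 (insert('K')): buf='AWKNN' cursor=3
After op 9 (home): buf='AWKNN' cursor=0
After op 10 (end): buf='AWKNN' cursor=5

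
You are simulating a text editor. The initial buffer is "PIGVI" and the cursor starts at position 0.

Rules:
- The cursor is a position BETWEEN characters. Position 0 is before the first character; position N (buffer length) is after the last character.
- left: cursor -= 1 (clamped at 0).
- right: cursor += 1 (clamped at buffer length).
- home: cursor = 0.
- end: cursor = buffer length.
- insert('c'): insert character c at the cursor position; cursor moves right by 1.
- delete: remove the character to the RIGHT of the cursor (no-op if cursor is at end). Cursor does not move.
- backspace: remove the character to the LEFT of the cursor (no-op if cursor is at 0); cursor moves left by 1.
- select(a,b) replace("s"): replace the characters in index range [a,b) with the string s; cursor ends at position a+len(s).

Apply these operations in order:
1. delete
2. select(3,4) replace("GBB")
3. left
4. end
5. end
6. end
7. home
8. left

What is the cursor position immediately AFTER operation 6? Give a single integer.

Answer: 6

Derivation:
After op 1 (delete): buf='IGVI' cursor=0
After op 2 (select(3,4) replace("GBB")): buf='IGVGBB' cursor=6
After op 3 (left): buf='IGVGBB' cursor=5
After op 4 (end): buf='IGVGBB' cursor=6
After op 5 (end): buf='IGVGBB' cursor=6
After op 6 (end): buf='IGVGBB' cursor=6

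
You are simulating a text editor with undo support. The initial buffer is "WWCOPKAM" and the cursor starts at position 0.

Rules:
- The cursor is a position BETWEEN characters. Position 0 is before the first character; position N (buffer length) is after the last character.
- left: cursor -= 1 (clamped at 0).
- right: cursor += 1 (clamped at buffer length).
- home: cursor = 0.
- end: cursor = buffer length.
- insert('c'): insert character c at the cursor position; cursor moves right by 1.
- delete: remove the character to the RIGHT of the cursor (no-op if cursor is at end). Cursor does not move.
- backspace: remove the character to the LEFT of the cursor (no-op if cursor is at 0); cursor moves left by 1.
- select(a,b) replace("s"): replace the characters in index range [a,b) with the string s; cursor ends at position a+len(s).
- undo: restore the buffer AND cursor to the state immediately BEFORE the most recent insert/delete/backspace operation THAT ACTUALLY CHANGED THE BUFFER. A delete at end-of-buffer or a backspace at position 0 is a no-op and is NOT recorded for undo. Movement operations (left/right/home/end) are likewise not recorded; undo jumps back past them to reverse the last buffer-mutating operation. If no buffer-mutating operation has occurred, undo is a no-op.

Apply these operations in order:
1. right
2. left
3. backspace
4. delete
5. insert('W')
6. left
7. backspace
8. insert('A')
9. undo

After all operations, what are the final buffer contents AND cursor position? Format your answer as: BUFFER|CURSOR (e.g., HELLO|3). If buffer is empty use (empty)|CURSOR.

Answer: WWCOPKAM|0

Derivation:
After op 1 (right): buf='WWCOPKAM' cursor=1
After op 2 (left): buf='WWCOPKAM' cursor=0
After op 3 (backspace): buf='WWCOPKAM' cursor=0
After op 4 (delete): buf='WCOPKAM' cursor=0
After op 5 (insert('W')): buf='WWCOPKAM' cursor=1
After op 6 (left): buf='WWCOPKAM' cursor=0
After op 7 (backspace): buf='WWCOPKAM' cursor=0
After op 8 (insert('A')): buf='AWWCOPKAM' cursor=1
After op 9 (undo): buf='WWCOPKAM' cursor=0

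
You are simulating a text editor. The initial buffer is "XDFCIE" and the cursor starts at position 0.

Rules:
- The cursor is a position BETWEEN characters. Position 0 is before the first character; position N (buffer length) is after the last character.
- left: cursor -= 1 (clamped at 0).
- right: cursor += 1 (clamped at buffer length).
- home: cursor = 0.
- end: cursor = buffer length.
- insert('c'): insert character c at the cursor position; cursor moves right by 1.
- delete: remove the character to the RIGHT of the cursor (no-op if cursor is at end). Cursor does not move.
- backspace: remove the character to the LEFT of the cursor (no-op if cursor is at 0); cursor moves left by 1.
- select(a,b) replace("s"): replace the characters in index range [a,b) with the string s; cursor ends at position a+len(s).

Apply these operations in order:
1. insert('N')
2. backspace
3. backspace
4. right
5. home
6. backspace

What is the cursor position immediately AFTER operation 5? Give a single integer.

Answer: 0

Derivation:
After op 1 (insert('N')): buf='NXDFCIE' cursor=1
After op 2 (backspace): buf='XDFCIE' cursor=0
After op 3 (backspace): buf='XDFCIE' cursor=0
After op 4 (right): buf='XDFCIE' cursor=1
After op 5 (home): buf='XDFCIE' cursor=0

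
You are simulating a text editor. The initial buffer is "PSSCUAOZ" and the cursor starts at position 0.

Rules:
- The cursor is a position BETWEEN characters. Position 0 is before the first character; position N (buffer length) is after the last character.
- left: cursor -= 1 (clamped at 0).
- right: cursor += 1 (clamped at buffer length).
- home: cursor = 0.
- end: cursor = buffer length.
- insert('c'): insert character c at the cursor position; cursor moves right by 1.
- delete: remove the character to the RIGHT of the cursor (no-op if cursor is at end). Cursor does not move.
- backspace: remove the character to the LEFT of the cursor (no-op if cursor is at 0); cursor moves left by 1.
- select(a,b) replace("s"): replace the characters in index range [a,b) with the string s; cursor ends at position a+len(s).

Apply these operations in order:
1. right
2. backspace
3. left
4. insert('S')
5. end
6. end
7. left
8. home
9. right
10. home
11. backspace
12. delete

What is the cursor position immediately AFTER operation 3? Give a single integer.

Answer: 0

Derivation:
After op 1 (right): buf='PSSCUAOZ' cursor=1
After op 2 (backspace): buf='SSCUAOZ' cursor=0
After op 3 (left): buf='SSCUAOZ' cursor=0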